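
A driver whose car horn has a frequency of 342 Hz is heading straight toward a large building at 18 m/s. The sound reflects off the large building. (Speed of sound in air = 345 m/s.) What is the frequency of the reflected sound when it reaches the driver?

380 Hz

The large building receives the sound from a moving source: f₁ = f₀ · v/(v − v_e) = 342 × 345/327 ≈ 361 Hz.
On the return leg the driver is a moving observer: f₂ = f₁ · (v + v_e)/v = 361 × 363/345 ≈ 380 Hz.
Equivalently f₂ = f₀ · (v + v_e)/(v − v_e).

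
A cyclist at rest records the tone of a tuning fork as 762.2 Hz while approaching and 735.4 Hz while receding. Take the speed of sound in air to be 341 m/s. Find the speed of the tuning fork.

f₁/f₂ = (v + v_s)/(v − v_s), so v_s = v · (f₁ − f₂)/(f₁ + f₂).
v_s = 341 × (762.2 − 735.4)/(762.2 + 735.4) = 341 × 26.8/1497.6 ≈ 6.1 m/s.

6.1 m/s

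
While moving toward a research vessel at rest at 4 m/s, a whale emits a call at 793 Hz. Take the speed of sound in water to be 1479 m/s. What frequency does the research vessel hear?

795 Hz

Only the source moves, toward the listener, so f' = f · v/(v − v_s).
f' = 793 × 1479/(1479 − 4) = 793 × 1479/1475 ≈ 795 Hz.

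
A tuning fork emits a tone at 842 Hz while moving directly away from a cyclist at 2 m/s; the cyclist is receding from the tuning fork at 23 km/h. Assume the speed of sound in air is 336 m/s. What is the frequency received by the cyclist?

23 km/h = 6.389 m/s.
Both move, so f' = f · (v − v_o)/(v + v_s).
f' = 842 × (336 − 6.389)/(336 + 2) = 842 × 329.61/338 ≈ 821 Hz.

821 Hz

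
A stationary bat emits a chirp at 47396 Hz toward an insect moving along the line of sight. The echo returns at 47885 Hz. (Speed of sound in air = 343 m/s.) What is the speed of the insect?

Double Doppler shift off a moving reflector: f₂ = f₀ · (v + u)/(v − u) (u > 0 toward emitter).
Rearranging, u = v · (f₂ − f₀)/(f₂ + f₀) = 343 × 489/95281 ≈ 1.76 m/s.
So the insect is moving at 1.76 m/s toward the emitter.

1.76 m/s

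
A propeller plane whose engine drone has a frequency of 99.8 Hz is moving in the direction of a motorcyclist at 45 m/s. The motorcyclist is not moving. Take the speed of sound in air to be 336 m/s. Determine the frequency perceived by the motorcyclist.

With the source moving toward a stationary observer, f' = f · v/(v − v_s).
f' = 99.8 × 336/(336 − 45) = 99.8 × 336/291 ≈ 115 Hz.

115 Hz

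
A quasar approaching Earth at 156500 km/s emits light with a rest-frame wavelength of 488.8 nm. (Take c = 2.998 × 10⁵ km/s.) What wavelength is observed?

273.9 nm

β = v/c = 156500/299800 = 0.5220.
Relativistic Doppler for wavelength: λ' = λ₀ · √((1 − β)/(1 + β)).
λ' = 488.8 × √(0.4780/1.5220) = 488.8 × 0.56040 ≈ 273.9 nm.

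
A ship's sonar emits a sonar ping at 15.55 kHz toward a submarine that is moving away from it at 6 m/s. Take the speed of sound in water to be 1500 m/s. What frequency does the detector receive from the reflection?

15.43 kHz

At the submarine (a moving observer), f₁ = f₀ · (v − u)/v = 15.55 × 1494/1500 ≈ 15.49 kHz.
On reflection it acts as a source moving away from the stationary detector: f₂ = f₁ · v/(v + u) = 15.49 × 1500/1506 ≈ 15.43 kHz.
Equivalently f₂ = f₀ · (v − u)/(v + u).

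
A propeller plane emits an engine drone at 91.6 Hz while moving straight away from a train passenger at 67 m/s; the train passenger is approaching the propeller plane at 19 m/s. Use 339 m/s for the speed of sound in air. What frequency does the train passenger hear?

With source receding and observer approaching, f' = f · (v + v_o)/(v + v_s).
f' = 91.6 × (339 + 19)/(339 + 67) = 91.6 × 358/406 ≈ 81 Hz.

81 Hz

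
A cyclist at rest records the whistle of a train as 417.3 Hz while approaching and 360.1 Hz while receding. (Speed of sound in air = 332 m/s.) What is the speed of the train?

f₁/f₂ = (v + v_s)/(v − v_s), so v_s = v · (f₁ − f₂)/(f₁ + f₂).
v_s = 332 × (417.3 − 360.1)/(417.3 + 360.1) = 332 × 57.2/777.4 ≈ 24.4 m/s.

24.4 m/s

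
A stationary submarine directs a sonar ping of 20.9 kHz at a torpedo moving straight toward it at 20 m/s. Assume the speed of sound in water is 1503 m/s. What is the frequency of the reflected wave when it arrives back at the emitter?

21.5 kHz

The torpedo first receives the wave as a moving observer: f₁ = f₀ · (v + u)/v = 20.9 × (1503 + 20)/1503 ≈ 21.2 kHz.
The reflection then acts as a moving source: f₂ = f₁ · v/(v − u) ≈ 21.5 kHz.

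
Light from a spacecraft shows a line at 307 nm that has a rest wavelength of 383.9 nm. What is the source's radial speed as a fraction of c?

λ'/λ₀ = 0.7997 < 1 (blueshift), so the source is approaching.
λ'/λ₀ = √((1 − β)/(1 + β)) for an approaching source ⇒ β = (1 − r²)/(1 + r²) with r = λ'/λ₀.
β = (1 − 0.6395)/(1 + 0.6395) ≈ 0.220.

0.220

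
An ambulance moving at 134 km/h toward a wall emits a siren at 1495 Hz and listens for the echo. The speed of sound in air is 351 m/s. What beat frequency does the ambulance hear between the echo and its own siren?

134 km/h = 37.22 m/s.
The wall receives the sound from a moving source: f₁ = f₀ · v/(v − v_e) = 1495 × 351/313.78 ≈ 1672 Hz.
On the return leg the ambulance is a moving observer: f₂ = f₁ · (v + v_e)/v = 1672 × 388.22/351 ≈ 1850 Hz.
Equivalently f₂ = f₀ · (v + v_e)/(v − v_e).
Beat against the emitted tone: |f₂ − f₀| = 2v_e·f₀/(v − v_e) = 2 × 37.22 × 1495/313.78 ≈ 355 Hz.

355 Hz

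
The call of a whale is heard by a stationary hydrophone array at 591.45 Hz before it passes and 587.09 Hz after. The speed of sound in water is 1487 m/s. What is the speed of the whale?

5.5 m/s

f₁/f₂ = (v + v_s)/(v − v_s), so v_s = v · (f₁ − f₂)/(f₁ + f₂).
v_s = 1487 × (591.45 − 587.09)/(591.45 + 587.09) = 1487 × 4.36/1178.54 ≈ 5.5 m/s.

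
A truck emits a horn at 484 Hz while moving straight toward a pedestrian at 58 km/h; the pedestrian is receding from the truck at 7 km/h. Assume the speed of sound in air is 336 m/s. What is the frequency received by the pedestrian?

505 Hz

58 km/h = 16.11 m/s; 7 km/h = 1.944 m/s.
Both move, so f' = f · (v − v_o)/(v − v_s).
f' = 484 × (336 − 1.944)/(336 − 16.11) = 484 × 334.06/319.89 ≈ 505 Hz.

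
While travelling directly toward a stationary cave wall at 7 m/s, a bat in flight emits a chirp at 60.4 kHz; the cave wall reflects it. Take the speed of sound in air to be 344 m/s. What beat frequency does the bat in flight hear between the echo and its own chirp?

2509 Hz

The cave wall receives the sound from a moving source: f₁ = f₀ · v/(v − v_e) = 60.4 × 344/337 ≈ 61.65 kHz.
On the return leg the bat in flight is a moving observer: f₂ = f₁ · (v + v_e)/v = 61.65 × 351/344 ≈ 62.91 kHz.
Equivalently f₂ = f₀ · (v + v_e)/(v − v_e).
Beat against the emitted tone (with f₀ = 60400 Hz): |f₂ − f₀| = 2v_e·f₀/(v − v_e) = 2 × 7 × 60400/337 ≈ 2509 Hz.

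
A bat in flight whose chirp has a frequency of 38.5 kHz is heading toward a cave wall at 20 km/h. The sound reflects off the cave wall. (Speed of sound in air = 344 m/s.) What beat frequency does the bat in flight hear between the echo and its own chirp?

1264 Hz

20 km/h = 5.556 m/s.
The cave wall receives the sound from a moving source: f₁ = f₀ · v/(v − v_e) = 38.5 × 344/338.44 ≈ 39.132 kHz.
On the return leg the bat in flight is a moving observer: f₂ = f₁ · (v + v_e)/v = 39.132 × 349.56/344 ≈ 39.764 kHz.
Equivalently f₂ = f₀ · (v + v_e)/(v − v_e).
Beat against the emitted tone (with f₀ = 38500 Hz): |f₂ − f₀| = 2v_e·f₀/(v − v_e) = 2 × 5.556 × 38500/338.44 ≈ 1264 Hz.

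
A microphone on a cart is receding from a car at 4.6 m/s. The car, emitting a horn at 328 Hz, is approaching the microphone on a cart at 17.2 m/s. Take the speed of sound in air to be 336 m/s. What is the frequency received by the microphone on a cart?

341 Hz

Both move, so f' = f · (v − v_o)/(v − v_s).
f' = 328 × (336 − 4.6)/(336 − 17.2) = 328 × 331.4/318.8 ≈ 341 Hz.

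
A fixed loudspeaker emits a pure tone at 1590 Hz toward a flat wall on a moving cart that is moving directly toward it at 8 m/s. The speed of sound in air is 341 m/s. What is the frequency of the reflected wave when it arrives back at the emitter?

At the flat wall on a moving cart (a moving observer), f₁ = f₀ · (v + u)/v = 1590 × 349/341 ≈ 1627 Hz.
On reflection it acts as a source moving toward the stationary detector: f₂ = f₁ · v/(v − u) = 1627 × 341/333 ≈ 1666 Hz.
Equivalently f₂ = f₀ · (v + u)/(v − u).

1666 Hz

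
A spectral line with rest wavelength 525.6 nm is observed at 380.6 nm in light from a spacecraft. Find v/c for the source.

λ'/λ₀ = 0.7241 < 1 (blueshift), so the source is approaching.
λ'/λ₀ = √((1 − β)/(1 + β)) for an approaching source ⇒ β = (1 − r²)/(1 + r²) with r = λ'/λ₀.
β = (1 − 0.5244)/(1 + 0.5244) ≈ 0.312.

0.312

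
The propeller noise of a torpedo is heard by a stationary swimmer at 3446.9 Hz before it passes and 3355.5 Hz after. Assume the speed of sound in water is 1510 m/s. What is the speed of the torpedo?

f₁/f₂ = (v + v_s)/(v − v_s), so v_s = v · (f₁ − f₂)/(f₁ + f₂).
v_s = 1510 × (3446.9 − 3355.5)/(3446.9 + 3355.5) = 1510 × 91.4/6802.4 ≈ 20.3 m/s.

20.3 m/s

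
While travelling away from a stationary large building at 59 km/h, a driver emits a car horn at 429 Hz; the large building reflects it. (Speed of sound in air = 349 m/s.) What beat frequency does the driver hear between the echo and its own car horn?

59 km/h = 16.39 m/s.
The large building receives the sound from a moving source: f₁ = f₀ · v/(v + v_e) = 429 × 349/365.39 ≈ 409.8 Hz.
On the return leg the driver is a moving observer: f₂ = f₁ · (v − v_e)/v = 409.8 × 332.61/349 ≈ 390.5 Hz.
Equivalently f₂ = f₀ · (v − v_e)/(v + v_e).
Beat against the emitted tone: |f₂ − f₀| = 2v_e·f₀/(v + v_e) = 2 × 16.39 × 429/365.39 ≈ 38.5 Hz.

38.5 Hz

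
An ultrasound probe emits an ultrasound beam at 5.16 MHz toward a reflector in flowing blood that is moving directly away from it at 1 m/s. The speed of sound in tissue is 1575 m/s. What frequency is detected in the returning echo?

At the reflector in flowing blood (a moving observer), f₁ = f₀ · (v − u)/v = 5.16 × 1574/1575 ≈ 5.157 MHz.
On reflection it acts as a source moving away from the stationary detector: f₂ = f₁ · v/(v + u) = 5.157 × 1575/1576 ≈ 5.153 MHz.
Equivalently f₂ = f₀ · (v − u)/(v + u).

5.153 MHz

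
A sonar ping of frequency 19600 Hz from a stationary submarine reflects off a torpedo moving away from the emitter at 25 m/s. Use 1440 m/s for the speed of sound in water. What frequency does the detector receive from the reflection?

At the torpedo (a moving observer), f₁ = f₀ · (v − u)/v = 19600 × 1415/1440 ≈ 19260 Hz.
The reflection then acts as a moving source: f₂ = f₁ · v/(v + u) ≈ 18931 Hz.

18931 Hz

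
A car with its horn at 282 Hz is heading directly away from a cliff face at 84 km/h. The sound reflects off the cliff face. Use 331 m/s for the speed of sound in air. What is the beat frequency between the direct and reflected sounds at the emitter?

37.1 Hz

84 km/h = 23.33 m/s.
The cliff face receives the sound from a moving source: f₁ = f₀ · v/(v + v_e) = 282 × 331/354.33 ≈ 263.4 Hz.
On the return leg the car is a moving observer: f₂ = f₁ · (v − v_e)/v = 263.4 × 307.67/331 ≈ 244.9 Hz.
Equivalently f₂ = f₀ · (v − v_e)/(v + v_e).
Beat against the emitted tone: |f₂ − f₀| = 2v_e·f₀/(v + v_e) = 2 × 23.33 × 282/354.33 ≈ 37.1 Hz.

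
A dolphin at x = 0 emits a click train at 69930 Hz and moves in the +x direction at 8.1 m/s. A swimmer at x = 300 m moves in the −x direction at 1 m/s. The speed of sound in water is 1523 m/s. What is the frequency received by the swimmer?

70350 Hz

The observer lies on the +x side, so the source is heading toward the observer and the observer is heading toward the source.
Both move, so f' = f · (v + v_o)/(v − v_s).
f' = 69930 × (1523 + 1)/(1523 − 8.1) = 69930 × 1524/1514.9 ≈ 70350 Hz.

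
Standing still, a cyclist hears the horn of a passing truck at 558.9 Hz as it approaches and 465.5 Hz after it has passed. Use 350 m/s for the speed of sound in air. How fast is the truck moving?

f₁/f₂ = (v + v_s)/(v − v_s), so v_s = v · (f₁ − f₂)/(f₁ + f₂).
v_s = 350 × (558.9 − 465.5)/(558.9 + 465.5) = 350 × 93.4/1024.4 ≈ 32 m/s.

32 m/s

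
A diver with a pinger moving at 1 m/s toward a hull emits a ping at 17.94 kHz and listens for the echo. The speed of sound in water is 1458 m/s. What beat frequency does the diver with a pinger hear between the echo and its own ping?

The hull receives the sound from a moving source: f₁ = f₀ · v/(v − v_e) = 17.94 × 1458/1457 ≈ 17.9523 kHz.
On the return leg the diver with a pinger is a moving observer: f₂ = f₁ · (v + v_e)/v = 17.9523 × 1459/1458 ≈ 17.9646 kHz.
Beat against the emitted tone (with f₀ = 17940 Hz): |f₂ − f₀| = 2v_e·f₀/(v − v_e) = 2 × 1 × 17940/1457 ≈ 24.6 Hz.

24.6 Hz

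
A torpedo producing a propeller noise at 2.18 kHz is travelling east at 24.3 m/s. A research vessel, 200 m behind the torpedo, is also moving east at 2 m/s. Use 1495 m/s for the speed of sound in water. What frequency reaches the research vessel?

The research vessel is behind, so the torpedo is moving away from it while the research vessel is moving toward the torpedo.
Both move, so f' = f · (v + v_o)/(v + v_s).
f' = 2.18 × (1495 + 2)/(1495 + 24.3) = 2.18 × 1497/1519.3 ≈ 2.15 kHz.

2.15 kHz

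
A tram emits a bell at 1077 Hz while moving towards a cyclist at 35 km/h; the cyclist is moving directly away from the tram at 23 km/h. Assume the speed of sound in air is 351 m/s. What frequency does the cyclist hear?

1088 Hz

35 km/h = 9.722 m/s; 23 km/h = 6.389 m/s.
With source approaching and observer receding, f' = f · (v − v_o)/(v − v_s).
f' = 1077 × (351 − 6.389)/(351 − 9.722) = 1077 × 344.61/341.28 ≈ 1088 Hz.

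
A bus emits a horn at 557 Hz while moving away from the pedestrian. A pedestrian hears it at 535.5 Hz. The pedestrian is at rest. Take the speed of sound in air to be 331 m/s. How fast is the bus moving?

f' = f · v/(v + v_s) ⇒ v_s = v · |1 − f/f'|.
v_s = 331 × |1 − 557/535.5| = 331 × 0.04015 ≈ 13.3 m/s.

13.3 m/s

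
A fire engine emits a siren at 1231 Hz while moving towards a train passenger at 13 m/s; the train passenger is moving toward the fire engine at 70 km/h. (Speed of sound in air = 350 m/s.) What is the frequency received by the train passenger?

1350 Hz

70 km/h = 19.44 m/s.
General Doppler shift: f' = f · (v + v_o)/(v − v_s).
f' = 1231 × (350 + 19.44)/(350 − 13) = 1231 × 369.44/337 ≈ 1350 Hz.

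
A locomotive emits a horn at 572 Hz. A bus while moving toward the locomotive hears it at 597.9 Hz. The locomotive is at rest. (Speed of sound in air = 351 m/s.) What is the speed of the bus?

15.9 m/s

f' = f · (v + v_o)/v ⇒ v_o = v · |f'/f − 1|.
v_o = 351 × |597.9/572 − 1| = 351 × 0.04528 ≈ 15.9 m/s.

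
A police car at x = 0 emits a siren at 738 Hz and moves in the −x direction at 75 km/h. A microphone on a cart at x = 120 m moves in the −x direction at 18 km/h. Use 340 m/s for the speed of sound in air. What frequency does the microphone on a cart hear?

706 Hz

75 km/h = 20.83 m/s; 18 km/h = 5 m/s.
The observer lies on the +x side, so the source is heading away from the observer and the observer is heading toward the source.
With source receding and observer approaching, f' = f · (v + v_o)/(v + v_s).
f' = 738 × (340 + 5)/(340 + 20.83) = 738 × 345/360.83 ≈ 706 Hz.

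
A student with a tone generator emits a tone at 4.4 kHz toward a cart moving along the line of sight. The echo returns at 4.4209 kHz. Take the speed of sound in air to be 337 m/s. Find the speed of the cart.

0.80 m/s

Double Doppler shift off a moving reflector: f₂ = f₀ · (v + u)/(v − u) (u > 0 toward emitter).
Rearranging, u = v · (f₂ − f₀)/(f₂ + f₀) = 337 × 0.0209/8.8209 ≈ 0.80 m/s.
So the cart is moving at 0.80 m/s toward the emitter.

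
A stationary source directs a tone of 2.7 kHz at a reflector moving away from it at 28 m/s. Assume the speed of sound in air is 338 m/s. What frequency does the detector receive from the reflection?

2.29 kHz

The reflector first receives the wave as a moving observer: f₁ = f₀ · (v − u)/v = 2.7 × (338 − 28)/338 ≈ 2.48 kHz.
On reflection it acts as a source moving away from the stationary detector: f₂ = f₁ · v/(v + u) = 2.48 × 338/366 ≈ 2.29 kHz.
Equivalently f₂ = f₀ · (v − u)/(v + u).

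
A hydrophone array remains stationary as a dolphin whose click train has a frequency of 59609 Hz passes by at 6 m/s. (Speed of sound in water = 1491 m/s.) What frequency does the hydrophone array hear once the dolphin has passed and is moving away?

Receding: f₂ = f · v/(v + v_s) = 59609 × 1491/1497 ≈ 59370 Hz.

59370 Hz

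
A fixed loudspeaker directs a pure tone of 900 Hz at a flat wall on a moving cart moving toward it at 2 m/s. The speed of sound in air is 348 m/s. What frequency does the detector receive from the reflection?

At the flat wall on a moving cart (a moving observer), f₁ = f₀ · (v + u)/v = 900 × 350/348 ≈ 905 Hz.
The reflection then acts as a moving source: f₂ = f₁ · v/(v − u) ≈ 910 Hz.
Equivalently f₂ = f₀ · (v + u)/(v − u).

910 Hz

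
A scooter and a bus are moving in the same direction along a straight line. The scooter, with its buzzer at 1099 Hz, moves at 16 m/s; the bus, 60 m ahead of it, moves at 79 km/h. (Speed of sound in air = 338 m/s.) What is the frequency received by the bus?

1079 Hz

79 km/h = 21.94 m/s.
The bus is ahead, so the scooter is moving toward it while the bus is moving away from the scooter.
General Doppler shift: f' = f · (v − v_o)/(v − v_s).
f' = 1099 × (338 − 21.94)/(338 − 16) = 1099 × 316.06/322 ≈ 1079 Hz.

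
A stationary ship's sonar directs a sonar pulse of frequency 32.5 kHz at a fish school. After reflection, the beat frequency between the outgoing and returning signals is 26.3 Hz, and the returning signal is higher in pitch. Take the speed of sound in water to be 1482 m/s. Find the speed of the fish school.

Double Doppler shift off a moving reflector: f₂ = f₀ · (v + u)/(v − u) (u > 0 toward emitter).
Returning signal is higher, so f₂ = f₀ + Δf = 32500 + 26.3 = 32526.3 Hz.
Rearranging, u = v · (f₂ − f₀)/(f₂ + f₀) = 1482 × 26.3/65026.3 ≈ 0.60 m/s.
So the fish school is moving at 0.60 m/s toward the emitter.

0.60 m/s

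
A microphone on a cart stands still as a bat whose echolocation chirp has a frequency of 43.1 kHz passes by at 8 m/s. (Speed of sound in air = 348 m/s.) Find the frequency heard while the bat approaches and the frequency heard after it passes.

Approaching: f₁ = f · v/(v − v_s) = 43.1 × 348/340 ≈ 44.1 kHz.
Receding: f₂ = f · v/(v + v_s) = 43.1 × 348/356 ≈ 42.1 kHz.

44.1 kHz approaching; 42.1 kHz receding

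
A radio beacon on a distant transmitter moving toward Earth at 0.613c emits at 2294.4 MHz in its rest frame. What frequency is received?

Relativistic Doppler for frequency: f' = f₀ · √((1 + β)/(1 − β)).
f' = 2294.4 × √(1.6130/0.3870) = 2294.4 × 2.04156 ≈ 4684.2 MHz.

4684.2 MHz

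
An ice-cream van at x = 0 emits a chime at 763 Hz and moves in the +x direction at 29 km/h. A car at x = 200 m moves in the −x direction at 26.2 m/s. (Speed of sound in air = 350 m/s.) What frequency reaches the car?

839 Hz

29 km/h = 8.056 m/s.
The observer lies on the +x side, so the source is heading toward the observer and the observer is heading toward the source.
Both move, so f' = f · (v + v_o)/(v − v_s).
f' = 763 × (350 + 26.2)/(350 − 8.056) = 763 × 376.2/341.94 ≈ 839 Hz.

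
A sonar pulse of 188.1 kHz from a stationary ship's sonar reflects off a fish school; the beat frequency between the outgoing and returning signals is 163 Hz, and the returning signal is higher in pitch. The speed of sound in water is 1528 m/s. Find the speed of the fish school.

0.66 m/s

Double Doppler shift off a moving reflector: f₂ = f₀ · (v + u)/(v − u) (u > 0 toward emitter).
Returning signal is higher, so f₂ = f₀ + Δf = 188100 + 163 = 188263 Hz.
Rearranging, u = v · (f₂ − f₀)/(f₂ + f₀) = 1528 × 163/376363 ≈ 0.66 m/s.
So the fish school is moving at 0.66 m/s toward the emitter.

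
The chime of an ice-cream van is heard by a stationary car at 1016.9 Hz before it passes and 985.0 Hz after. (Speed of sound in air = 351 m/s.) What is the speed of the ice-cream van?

5.6 m/s

f₁/f₂ = (v + v_s)/(v − v_s), so v_s = v · (f₁ − f₂)/(f₁ + f₂).
v_s = 351 × (1016.9 − 985.0)/(1016.9 + 985.0) = 351 × 31.9/2001.9 ≈ 5.6 m/s.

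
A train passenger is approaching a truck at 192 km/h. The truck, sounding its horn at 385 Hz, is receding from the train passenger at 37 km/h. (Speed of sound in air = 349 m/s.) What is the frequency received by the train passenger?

37 km/h = 10.28 m/s; 192 km/h = 53.33 m/s.
Both move, so f' = f · (v + v_o)/(v + v_s).
f' = 385 × (349 + 53.33)/(349 + 10.28) = 385 × 402.33/359.28 ≈ 431 Hz.

431 Hz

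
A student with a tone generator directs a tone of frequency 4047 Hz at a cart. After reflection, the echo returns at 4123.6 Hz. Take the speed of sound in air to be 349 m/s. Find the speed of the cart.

Double Doppler shift off a moving reflector: f₂ = f₀ · (v + u)/(v − u) (u > 0 toward emitter).
Rearranging, u = v · (f₂ − f₀)/(f₂ + f₀) = 349 × 76.6/8170.6 ≈ 3.3 m/s.
So the cart is moving at 3.3 m/s toward the emitter.

3.3 m/s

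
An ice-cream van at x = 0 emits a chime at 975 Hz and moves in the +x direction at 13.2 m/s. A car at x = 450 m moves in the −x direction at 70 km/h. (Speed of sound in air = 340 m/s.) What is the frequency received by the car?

1072 Hz

70 km/h = 19.44 m/s.
The observer lies on the +x side, so the source is heading toward the observer and the observer is heading toward the source.
Both move, so f' = f · (v + v_o)/(v − v_s).
f' = 975 × (340 + 19.44)/(340 − 13.2) = 975 × 359.44/326.8 ≈ 1072 Hz.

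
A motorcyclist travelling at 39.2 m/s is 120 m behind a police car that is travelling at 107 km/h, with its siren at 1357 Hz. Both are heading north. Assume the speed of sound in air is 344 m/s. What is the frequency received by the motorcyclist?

1391 Hz

107 km/h = 29.72 m/s.
The motorcyclist is behind, so the police car is moving away from it while the motorcyclist is moving toward the police car.
Both move, so f' = f · (v + v_o)/(v + v_s).
f' = 1357 × (344 + 39.2)/(344 + 29.72) = 1357 × 383.2/373.72 ≈ 1391 Hz.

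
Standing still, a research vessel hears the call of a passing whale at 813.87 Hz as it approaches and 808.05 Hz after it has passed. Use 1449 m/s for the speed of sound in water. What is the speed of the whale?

5.2 m/s

f₁/f₂ = (v + v_s)/(v − v_s), so v_s = v · (f₁ − f₂)/(f₁ + f₂).
v_s = 1449 × (813.87 − 808.05)/(813.87 + 808.05) = 1449 × 5.82/1621.92 ≈ 5.2 m/s.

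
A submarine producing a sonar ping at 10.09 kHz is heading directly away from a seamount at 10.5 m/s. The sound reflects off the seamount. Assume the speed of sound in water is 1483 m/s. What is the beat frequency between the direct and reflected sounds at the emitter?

142 Hz

The seamount receives the sound from a moving source: f₁ = f₀ · v/(v + v_e) = 10.09 × 1483/1493.5 ≈ 10.0191 kHz.
On the return leg the submarine is a moving observer: f₂ = f₁ · (v − v_e)/v = 10.0191 × 1472.5/1483 ≈ 9.9481 kHz.
Beat against the emitted tone (with f₀ = 10090 Hz): |f₂ − f₀| = 2v_e·f₀/(v + v_e) = 2 × 10.5 × 10090/1493.5 ≈ 142 Hz.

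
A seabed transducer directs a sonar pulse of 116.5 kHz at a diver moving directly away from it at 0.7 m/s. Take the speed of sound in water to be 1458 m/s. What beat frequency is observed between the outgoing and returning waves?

112 Hz

At the diver (a moving observer), f₁ = f₀ · (v − u)/v = 116.5 × 1457.3/1458 ≈ 116.4441 kHz.
The reflection then acts as a moving source: f₂ = f₁ · v/(v + u) ≈ 116.3882 kHz.
Beat frequency (with f₀ = 116500 Hz): |f₂ − f₀| = 2u·f₀/(v + u) = 2 × 0.7 × 116500/1458.7 ≈ 112 Hz.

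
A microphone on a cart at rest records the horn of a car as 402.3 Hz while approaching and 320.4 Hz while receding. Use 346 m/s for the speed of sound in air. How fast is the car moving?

f₁/f₂ = (v + v_s)/(v − v_s), so v_s = v · (f₁ − f₂)/(f₁ + f₂).
v_s = 346 × (402.3 − 320.4)/(402.3 + 320.4) = 346 × 81.9/722.7 ≈ 39 m/s.

39 m/s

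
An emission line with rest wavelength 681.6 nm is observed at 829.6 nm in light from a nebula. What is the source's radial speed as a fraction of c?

0.194c

λ'/λ₀ = 1.2171 > 1 (redshift), so the source is receding.
λ'/λ₀ = √((1 + β)/(1 − β)) for a receding source ⇒ β = (r² − 1)/(r² + 1) with r = λ'/λ₀.
β = (1.4814 − 1)/(1.4814 + 1) ≈ 0.194.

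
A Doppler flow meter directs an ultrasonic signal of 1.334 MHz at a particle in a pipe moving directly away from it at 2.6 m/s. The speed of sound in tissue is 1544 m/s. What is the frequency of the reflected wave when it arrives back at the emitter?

1.3295 MHz

At the particle in a pipe (a moving observer), f₁ = f₀ · (v − u)/v = 1.334 × 1541.4/1544 ≈ 1.3318 MHz.
On reflection it acts as a source moving away from the stationary detector: f₂ = f₁ · v/(v + u) = 1.3318 × 1544/1546.6 ≈ 1.3295 MHz.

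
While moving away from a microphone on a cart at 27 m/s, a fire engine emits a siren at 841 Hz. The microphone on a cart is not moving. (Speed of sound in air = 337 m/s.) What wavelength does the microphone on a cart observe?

Moving source, stationary observer: f' = f · v/(v + v_s) since the source is receding.
f' = 841 × 337/(337 + 27) ≈ 779 Hz.
λ' = v/f' = 337/778.618 ≈ 43.3 cm.

43.3 cm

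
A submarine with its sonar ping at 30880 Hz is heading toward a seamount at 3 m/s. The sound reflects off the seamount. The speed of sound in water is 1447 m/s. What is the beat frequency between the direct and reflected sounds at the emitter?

128 Hz

The seamount receives the sound from a moving source: f₁ = f₀ · v/(v − v_e) = 30880 × 1447/1444 ≈ 30944.2 Hz.
On the return leg the submarine is a moving observer: f₂ = f₁ · (v + v_e)/v = 30944.2 × 1450/1447 ≈ 31008.3 Hz.
Beat against the emitted tone: |f₂ − f₀| = 2v_e·f₀/(v − v_e) = 2 × 3 × 30880/1444 ≈ 128 Hz.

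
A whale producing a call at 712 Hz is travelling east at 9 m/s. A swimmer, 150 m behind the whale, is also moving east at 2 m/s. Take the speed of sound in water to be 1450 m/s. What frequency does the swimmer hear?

The swimmer is behind, so the whale is moving away from it while the swimmer is moving toward the whale.
With source receding and observer approaching, f' = f · (v + v_o)/(v + v_s).
f' = 712 × (1450 + 2)/(1450 + 9) = 712 × 1452/1459 ≈ 709 Hz.

709 Hz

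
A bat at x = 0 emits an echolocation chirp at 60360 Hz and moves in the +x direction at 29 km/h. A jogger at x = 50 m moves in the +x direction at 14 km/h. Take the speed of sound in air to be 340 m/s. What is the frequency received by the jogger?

29 km/h = 8.056 m/s; 14 km/h = 3.889 m/s.
The observer lies on the +x side, so the source is heading toward the observer and the observer is heading away from the source.
General Doppler shift: f' = f · (v − v_o)/(v − v_s).
f' = 60360 × (340 − 3.889)/(340 − 8.056) = 60360 × 336.11/331.94 ≈ 61118 Hz.

61118 Hz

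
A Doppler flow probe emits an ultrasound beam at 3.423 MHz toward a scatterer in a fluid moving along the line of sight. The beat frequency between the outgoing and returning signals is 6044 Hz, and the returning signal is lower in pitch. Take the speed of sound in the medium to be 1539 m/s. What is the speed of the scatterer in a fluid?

Double Doppler shift off a moving reflector: f₂ = f₀ · (v + u)/(v − u) (u > 0 toward emitter).
Returning signal is lower, so f₂ = f₀ − Δf = 3423000 − 6044 = 3416956 Hz.
Rearranging, u = v · (f₂ − f₀)/(f₂ + f₀) = 1539 × -6044/6839956 ≈ -1.36 m/s.
So the scatterer in a fluid is moving at 1.36 m/s away from the emitter.

1.36 m/s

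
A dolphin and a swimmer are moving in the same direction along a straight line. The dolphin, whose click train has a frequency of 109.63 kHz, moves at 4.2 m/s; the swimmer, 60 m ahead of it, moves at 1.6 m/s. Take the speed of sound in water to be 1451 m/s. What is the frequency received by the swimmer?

The swimmer is ahead, so the dolphin is moving toward it while the swimmer is moving away from the dolphin.
General Doppler shift: f' = f · (v − v_o)/(v − v_s).
f' = 109.63 × (1451 − 1.6)/(1451 − 4.2) = 109.63 × 1449.4/1446.8 ≈ 109.8 kHz.

109.8 kHz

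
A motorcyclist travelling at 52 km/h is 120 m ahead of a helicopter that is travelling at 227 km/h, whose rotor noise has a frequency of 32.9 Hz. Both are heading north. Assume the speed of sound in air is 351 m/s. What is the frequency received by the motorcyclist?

38.5 Hz

227 km/h = 63.06 m/s; 52 km/h = 14.44 m/s.
The motorcyclist is ahead, so the helicopter is moving toward it while the motorcyclist is moving away from the helicopter.
With source approaching and observer receding, f' = f · (v − v_o)/(v − v_s).
f' = 32.9 × (351 − 14.44)/(351 − 63.06) = 32.9 × 336.56/287.94 ≈ 38.5 Hz.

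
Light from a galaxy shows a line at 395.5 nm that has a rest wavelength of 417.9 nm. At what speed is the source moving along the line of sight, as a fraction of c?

λ'/λ₀ = 0.9464 < 1 (blueshift), so the source is approaching.
λ'/λ₀ = √((1 − β)/(1 + β)) for an approaching source ⇒ β = (1 − r²)/(1 + r²) with r = λ'/λ₀.
β = (1 − 0.8957)/(1 + 0.8957) ≈ 0.055.

0.055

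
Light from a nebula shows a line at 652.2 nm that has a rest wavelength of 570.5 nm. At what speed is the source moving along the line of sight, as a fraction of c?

0.133

λ'/λ₀ = 1.1432 > 1 (redshift), so the source is receding.
λ'/λ₀ = √((1 + β)/(1 − β)) for a receding source ⇒ β = (r² − 1)/(r² + 1) with r = λ'/λ₀.
β = (1.3069 − 1)/(1.3069 + 1) ≈ 0.133.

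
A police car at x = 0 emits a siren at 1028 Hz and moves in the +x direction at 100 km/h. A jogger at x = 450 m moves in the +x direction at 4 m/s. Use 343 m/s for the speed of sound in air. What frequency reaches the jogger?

1106 Hz

100 km/h = 27.78 m/s.
The observer lies on the +x side, so the source is heading toward the observer and the observer is heading away from the source.
General Doppler shift: f' = f · (v − v_o)/(v − v_s).
f' = 1028 × (343 − 4)/(343 − 27.78) = 1028 × 339/315.22 ≈ 1106 Hz.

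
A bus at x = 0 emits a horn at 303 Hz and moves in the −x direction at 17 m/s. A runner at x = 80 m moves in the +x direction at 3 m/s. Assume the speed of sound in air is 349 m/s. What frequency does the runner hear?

The observer lies on the +x side, so the source is heading away from the observer and the observer is heading away from the source.
General Doppler shift: f' = f · (v − v_o)/(v + v_s).
f' = 303 × (349 − 3)/(349 + 17) = 303 × 346/366 ≈ 286 Hz.

286 Hz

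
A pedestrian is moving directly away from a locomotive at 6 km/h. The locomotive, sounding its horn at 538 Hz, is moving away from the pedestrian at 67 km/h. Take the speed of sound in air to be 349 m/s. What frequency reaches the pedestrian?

67 km/h = 18.61 m/s; 6 km/h = 1.667 m/s.
General Doppler shift: f' = f · (v − v_o)/(v + v_s).
f' = 538 × (349 − 1.667)/(349 + 18.61) = 538 × 347.33/367.61 ≈ 508 Hz.

508 Hz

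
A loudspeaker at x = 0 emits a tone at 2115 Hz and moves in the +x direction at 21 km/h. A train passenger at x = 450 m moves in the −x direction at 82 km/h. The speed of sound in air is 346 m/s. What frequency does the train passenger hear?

2293 Hz

21 km/h = 5.833 m/s; 82 km/h = 22.78 m/s.
The observer lies on the +x side, so the source is heading toward the observer and the observer is heading toward the source.
With source approaching and observer approaching, f' = f · (v + v_o)/(v − v_s).
f' = 2115 × (346 + 22.78)/(346 − 5.833) = 2115 × 368.78/340.17 ≈ 2293 Hz.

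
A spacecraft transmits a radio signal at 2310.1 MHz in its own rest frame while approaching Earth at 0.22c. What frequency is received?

Relativistic Doppler for frequency: f' = f₀ · √((1 + β)/(1 − β)).
f' = 2310.1 × √(1.2200/0.7800) = 2310.1 × 1.25064 ≈ 2889.1 MHz.

2889.1 MHz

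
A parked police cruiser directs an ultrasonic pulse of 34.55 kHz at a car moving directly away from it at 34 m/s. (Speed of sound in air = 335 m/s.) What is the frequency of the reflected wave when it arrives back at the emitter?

28.2 kHz

At the car (a moving observer), f₁ = f₀ · (v − u)/v = 34.55 × 301/335 ≈ 31.0 kHz.
The reflection then acts as a moving source: f₂ = f₁ · v/(v + u) ≈ 28.2 kHz.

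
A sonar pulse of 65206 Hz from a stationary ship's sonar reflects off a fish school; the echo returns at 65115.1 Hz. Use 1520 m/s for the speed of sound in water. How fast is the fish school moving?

Double Doppler shift off a moving reflector: f₂ = f₀ · (v + u)/(v − u) (u > 0 toward emitter).
Rearranging, u = v · (f₂ − f₀)/(f₂ + f₀) = 1520 × -90.9/130321.1 ≈ -1.06 m/s.
So the fish school is moving at 1.06 m/s away from the emitter.

1.06 m/s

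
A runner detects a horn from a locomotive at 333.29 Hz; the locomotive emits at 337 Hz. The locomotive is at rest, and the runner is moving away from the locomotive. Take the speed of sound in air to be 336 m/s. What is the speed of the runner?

f' = f · (v − v_o)/v ⇒ v_o = v · |f'/f − 1|.
v_o = 336 × |333.29/337 − 1| = 336 × 0.01101 ≈ 3.7 m/s.

3.7 m/s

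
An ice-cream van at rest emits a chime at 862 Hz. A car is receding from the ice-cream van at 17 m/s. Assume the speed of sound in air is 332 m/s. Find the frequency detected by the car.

Moving observer, stationary source: f' = f · (v − v_o)/v.
f' = 862 × (332 − 17)/332 = 862 × 315/332 ≈ 818 Hz.

818 Hz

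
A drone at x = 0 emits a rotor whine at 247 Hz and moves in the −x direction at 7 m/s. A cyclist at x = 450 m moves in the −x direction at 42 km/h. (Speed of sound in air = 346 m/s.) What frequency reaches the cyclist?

250 Hz

42 km/h = 11.67 m/s.
The observer lies on the +x side, so the source is heading away from the observer and the observer is heading toward the source.
With source receding and observer approaching, f' = f · (v + v_o)/(v + v_s).
f' = 247 × (346 + 11.67)/(346 + 7) = 247 × 357.67/353 ≈ 250 Hz.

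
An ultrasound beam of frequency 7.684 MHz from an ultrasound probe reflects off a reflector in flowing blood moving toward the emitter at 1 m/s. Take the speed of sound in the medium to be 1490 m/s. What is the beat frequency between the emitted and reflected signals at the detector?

The reflector in flowing blood first receives the wave as a moving observer: f₁ = f₀ · (v + u)/v = 7.684 × (1490 + 1)/1490 ≈ 7.68916 MHz.
On reflection it acts as a source moving toward the stationary detector: f₂ = f₁ · v/(v − u) = 7.68916 × 1490/1489 ≈ 7.69432 MHz.
Equivalently f₂ = f₀ · (v + u)/(v − u).
Beat frequency (with f₀ = 7684000 Hz): |f₂ − f₀| = 2u·f₀/(v − u) = 2 × 1 × 7684000/1489 ≈ 10321 Hz.

10321 Hz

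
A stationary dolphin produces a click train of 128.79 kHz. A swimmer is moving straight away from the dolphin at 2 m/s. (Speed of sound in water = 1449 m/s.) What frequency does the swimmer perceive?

128.6 kHz

Moving observer, stationary source: f' = f · (v − v_o)/v.
f' = 128.79 × (1449 − 2)/1449 = 128.79 × 1447/1449 ≈ 128.6 kHz.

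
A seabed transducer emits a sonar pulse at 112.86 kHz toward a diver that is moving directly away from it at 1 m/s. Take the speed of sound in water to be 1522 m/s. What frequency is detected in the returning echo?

At the diver (a moving observer), f₁ = f₀ · (v − u)/v = 112.86 × 1521/1522 ≈ 112.8 kHz.
On reflection it acts as a source moving away from the stationary detector: f₂ = f₁ · v/(v + u) = 112.8 × 1522/1523 ≈ 112.7 kHz.
Equivalently f₂ = f₀ · (v − u)/(v + u).

112.7 kHz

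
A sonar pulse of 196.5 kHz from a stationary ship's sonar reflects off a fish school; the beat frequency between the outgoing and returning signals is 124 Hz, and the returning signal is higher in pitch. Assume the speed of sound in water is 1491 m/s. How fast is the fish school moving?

0.47 m/s

Double Doppler shift off a moving reflector: f₂ = f₀ · (v + u)/(v − u) (u > 0 toward emitter).
Returning signal is higher, so f₂ = f₀ + Δf = 196500 + 124 = 196624 Hz.
Rearranging, u = v · (f₂ − f₀)/(f₂ + f₀) = 1491 × 124/393124 ≈ 0.47 m/s.
So the fish school is moving at 0.47 m/s toward the emitter.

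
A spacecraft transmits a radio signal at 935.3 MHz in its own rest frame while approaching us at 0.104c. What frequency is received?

Relativistic Doppler for frequency: f' = f₀ · √((1 + β)/(1 − β)).
f' = 935.3 × √(1.1040/0.8960) = 935.3 × 1.11002 ≈ 1038.2 MHz.

1038.2 MHz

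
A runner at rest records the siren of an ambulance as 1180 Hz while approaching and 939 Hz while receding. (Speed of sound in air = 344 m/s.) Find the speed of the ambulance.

39 m/s

f₁/f₂ = (v + v_s)/(v − v_s), so v_s = v · (f₁ − f₂)/(f₁ + f₂).
v_s = 344 × (1180 − 939)/(1180 + 939) = 344 × 241/2119 ≈ 39 m/s.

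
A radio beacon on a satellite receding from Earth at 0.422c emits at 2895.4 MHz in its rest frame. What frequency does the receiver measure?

1846.0 MHz

Relativistic Doppler for frequency: f' = f₀ · √((1 − β)/(1 + β)).
f' = 2895.4 × √(0.5780/1.4220) = 2895.4 × 0.63755 ≈ 1846.0 MHz.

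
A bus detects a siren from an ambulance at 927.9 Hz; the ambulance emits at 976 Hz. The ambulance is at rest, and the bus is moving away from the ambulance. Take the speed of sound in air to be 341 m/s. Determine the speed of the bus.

f' = f · (v − v_o)/v ⇒ v_o = v · |f'/f − 1|.
v_o = 341 × |927.9/976 − 1| = 341 × 0.04928 ≈ 16.8 m/s.

16.8 m/s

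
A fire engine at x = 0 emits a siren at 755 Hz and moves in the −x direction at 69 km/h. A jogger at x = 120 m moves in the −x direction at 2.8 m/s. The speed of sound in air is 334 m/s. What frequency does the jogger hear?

69 km/h = 19.17 m/s.
The observer lies on the +x side, so the source is heading away from the observer and the observer is heading toward the source.
Both move, so f' = f · (v + v_o)/(v + v_s).
f' = 755 × (334 + 2.8)/(334 + 19.17) = 755 × 336.8/353.17 ≈ 720 Hz.

720 Hz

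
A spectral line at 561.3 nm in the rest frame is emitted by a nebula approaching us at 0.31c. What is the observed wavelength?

407.4 nm

Relativistic Doppler for wavelength: λ' = λ₀ · √((1 − β)/(1 + β)).
λ' = 561.3 × √(0.6900/1.3100) = 561.3 × 0.72575 ≈ 407.4 nm.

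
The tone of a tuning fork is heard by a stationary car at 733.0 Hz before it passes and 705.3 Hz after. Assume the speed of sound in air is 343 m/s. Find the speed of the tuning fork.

f₁/f₂ = (v + v_s)/(v − v_s), so v_s = v · (f₁ − f₂)/(f₁ + f₂).
v_s = 343 × (733.0 − 705.3)/(733.0 + 705.3) = 343 × 27.7/1438.3 ≈ 6.6 m/s.

6.6 m/s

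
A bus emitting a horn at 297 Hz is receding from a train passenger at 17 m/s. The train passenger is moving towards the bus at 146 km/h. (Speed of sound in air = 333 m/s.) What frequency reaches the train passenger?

146 km/h = 40.56 m/s.
Both move, so f' = f · (v + v_o)/(v + v_s).
f' = 297 × (333 + 40.56)/(333 + 17) = 297 × 373.56/350 ≈ 317 Hz.

317 Hz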